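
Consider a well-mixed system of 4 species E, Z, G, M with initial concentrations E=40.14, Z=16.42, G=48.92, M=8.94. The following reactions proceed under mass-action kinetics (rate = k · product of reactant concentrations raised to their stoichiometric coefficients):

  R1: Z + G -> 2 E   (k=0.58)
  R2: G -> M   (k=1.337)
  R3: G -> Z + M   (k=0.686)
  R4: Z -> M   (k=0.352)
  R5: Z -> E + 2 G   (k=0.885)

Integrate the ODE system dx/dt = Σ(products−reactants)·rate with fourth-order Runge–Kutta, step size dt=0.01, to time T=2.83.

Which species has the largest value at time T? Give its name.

RK4 with dt=0.01: 283 steps to T=2.83. Trajectory (selected grid times):
t=0.00: E=40.14 Z=16.42 G=48.92 M=8.94
t=0.31: E=79.84 Z=1.17 G=15.37 M=25.25
t=0.63: E=84.33 Z=0.98 G=7.02 M=32.23
t=0.94: E=86.26 Z=0.86 G=3.52 M=35.49
t=1.26: E=87.26 Z=0.73 G=1.90 M=37.26
t=1.57: E=87.81 Z=0.61 G=1.16 M=38.27
t=1.89: E=88.16 Z=0.50 G=0.76 M=38.94
t=2.20: E=88.39 Z=0.41 G=0.55 M=39.39
t=2.52: E=88.56 Z=0.34 G=0.42 M=39.74
t=2.83: E=88.68 Z=0.28 G=0.33 M=40.01
At T=2.83: E=88.68 Z=0.28 G=0.33 M=40.01; the largest is E.

Dominant species at T: E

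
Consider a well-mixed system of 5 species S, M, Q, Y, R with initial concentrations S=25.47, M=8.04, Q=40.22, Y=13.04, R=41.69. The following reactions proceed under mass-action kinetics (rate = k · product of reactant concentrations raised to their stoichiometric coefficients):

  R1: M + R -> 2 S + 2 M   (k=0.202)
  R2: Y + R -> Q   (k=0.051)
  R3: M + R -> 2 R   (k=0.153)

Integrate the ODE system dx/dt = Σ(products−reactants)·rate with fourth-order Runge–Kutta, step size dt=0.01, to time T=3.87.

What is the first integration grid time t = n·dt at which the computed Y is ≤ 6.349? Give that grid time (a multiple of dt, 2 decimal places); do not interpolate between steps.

Threshold first reached at t = 0.42

RK4 with dt=0.01: 387 steps to T=3.87. Trajectory (selected grid times):
t=0.00: S=25.47 M=8.04 Q=40.22 Y=13.04 R=41.69
t=0.41: S=90.39 M=15.91 Q=46.85 Y=6.41 R=27.18
t=0.42: S=92.14 M=16.13 Q=46.94 Y=6.32 R=26.88
t=0.43: S=93.89 M=16.34 Q=47.03 Y=6.23 R=26.59
t=0.86: S=167.58 M=25.28 Q=49.30 Y=3.96 R=15.37
t=1.29: S=223.29 M=32.03 Q=50.17 Y=3.09 R=7.75
t=1.72: S=255.16 M=35.90 Q=50.51 Y=2.75 R=3.54
t=2.15: S=270.54 M=37.76 Q=50.65 Y=2.61 R=1.53
t=2.58: S=277.36 M=38.59 Q=50.71 Y=2.55 R=0.65
t=3.01: S=280.27 M=38.94 Q=50.74 Y=2.52 R=0.27
t=3.44: S=281.49 M=39.09 Q=50.75 Y=2.51 R=0.11
t=3.87: S=282.00 M=39.15 Q=50.75 Y=2.51 R=0.05
Y(0.41)=6.407 > 6.349 but Y(0.42)=6.319 ≤ 6.349, so the first grid time is t=0.42.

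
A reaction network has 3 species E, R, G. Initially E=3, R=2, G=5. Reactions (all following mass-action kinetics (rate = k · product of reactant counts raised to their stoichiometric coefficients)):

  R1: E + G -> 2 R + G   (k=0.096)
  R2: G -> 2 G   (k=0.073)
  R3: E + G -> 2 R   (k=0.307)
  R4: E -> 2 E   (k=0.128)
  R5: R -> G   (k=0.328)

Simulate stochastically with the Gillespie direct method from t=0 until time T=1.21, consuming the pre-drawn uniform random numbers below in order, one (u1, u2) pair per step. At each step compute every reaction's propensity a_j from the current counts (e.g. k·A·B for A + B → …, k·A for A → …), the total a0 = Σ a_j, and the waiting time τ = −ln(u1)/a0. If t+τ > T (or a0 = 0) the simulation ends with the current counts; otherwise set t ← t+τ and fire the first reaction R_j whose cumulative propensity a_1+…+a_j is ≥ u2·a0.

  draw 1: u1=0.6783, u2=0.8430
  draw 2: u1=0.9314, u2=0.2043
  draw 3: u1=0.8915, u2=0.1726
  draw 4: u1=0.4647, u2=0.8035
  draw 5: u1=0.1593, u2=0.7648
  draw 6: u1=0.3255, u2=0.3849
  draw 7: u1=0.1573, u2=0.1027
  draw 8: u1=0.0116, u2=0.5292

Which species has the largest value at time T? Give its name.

Dominant species at T: R

t=0.000: E=3 R=2 G=5
Draw 1: a1=1.440, a2=0.365, a3=4.605, a4=0.384, a5=0.656, a0=7.450; τ=−ln(0.6783)/7.450=0.052 → t=0.052; u2·a0=0.8430·7.450=6.280; a1+a2=1.805 < 6.280 ≤ a1+…+a3=6.410 → R3 fires; E=2 R=4 G=4
Draw 2: a1=0.768, a2=0.292, a3=2.456, a4=0.256, a5=1.312, a0=5.084; τ=−ln(0.9314)/5.084=0.014 → t=0.066; u2·a0=0.2043·5.084=1.039; a1=0.768 < 1.039 ≤ a1+a2=1.060 → R2 fires; E=2 R=4 G=5
Draw 3: a1=0.960, a2=0.365, a3=3.070, a4=0.256, a5=1.312, a0=5.963; τ=−ln(0.8915)/5.963=0.019 → t=0.085; u2·a0=0.1726·5.963=1.029; a1=0.960 < 1.029 ≤ a1+a2=1.325 → R2 fires; E=2 R=4 G=6
Draw 4: a1=1.152, a2=0.438, a3=3.684, a4=0.256, a5=1.312, a0=6.842; τ=−ln(0.4647)/6.842=0.112 → t=0.197; u2·a0=0.8035·6.842=5.498; a1+…+a3=5.274 < 5.498 ≤ a1+…+a4=5.530 → R4 fires; E=3 R=4 G=6
Draw 5: a1=1.728, a2=0.438, a3=5.526, a4=0.384, a5=1.312, a0=9.388; τ=−ln(0.1593)/9.388=0.196 → t=0.393; u2·a0=0.7648·9.388=7.180; a1+a2=2.166 < 7.180 ≤ a1+…+a3=7.692 → R3 fires; E=2 R=6 G=5
Draw 6: a1=0.960, a2=0.365, a3=3.070, a4=0.256, a5=1.968, a0=6.619; τ=−ln(0.3255)/6.619=0.170 → t=0.563; u2·a0=0.3849·6.619=2.548; a1+a2=1.325 < 2.548 ≤ a1+…+a3=4.395 → R3 fires; E=1 R=8 G=4
Draw 7: a1=0.384, a2=0.292, a3=1.228, a4=0.128, a5=2.624, a0=4.656; τ=−ln(0.1573)/4.656=0.397 → t=0.960; u2·a0=0.1027·4.656=0.478; a1=0.384 < 0.478 ≤ a1+a2=0.676 → R2 fires; E=1 R=8 G=5
Draw 8: a1=0.480, a2=0.365, a3=1.535, a4=0.128, a5=2.624, a0=5.132; τ=−ln(0.0116)/5.132=0.868 → t=1.828 > T=1.21: stop.
At T=1.21: E=1 R=8 G=5; the largest is R.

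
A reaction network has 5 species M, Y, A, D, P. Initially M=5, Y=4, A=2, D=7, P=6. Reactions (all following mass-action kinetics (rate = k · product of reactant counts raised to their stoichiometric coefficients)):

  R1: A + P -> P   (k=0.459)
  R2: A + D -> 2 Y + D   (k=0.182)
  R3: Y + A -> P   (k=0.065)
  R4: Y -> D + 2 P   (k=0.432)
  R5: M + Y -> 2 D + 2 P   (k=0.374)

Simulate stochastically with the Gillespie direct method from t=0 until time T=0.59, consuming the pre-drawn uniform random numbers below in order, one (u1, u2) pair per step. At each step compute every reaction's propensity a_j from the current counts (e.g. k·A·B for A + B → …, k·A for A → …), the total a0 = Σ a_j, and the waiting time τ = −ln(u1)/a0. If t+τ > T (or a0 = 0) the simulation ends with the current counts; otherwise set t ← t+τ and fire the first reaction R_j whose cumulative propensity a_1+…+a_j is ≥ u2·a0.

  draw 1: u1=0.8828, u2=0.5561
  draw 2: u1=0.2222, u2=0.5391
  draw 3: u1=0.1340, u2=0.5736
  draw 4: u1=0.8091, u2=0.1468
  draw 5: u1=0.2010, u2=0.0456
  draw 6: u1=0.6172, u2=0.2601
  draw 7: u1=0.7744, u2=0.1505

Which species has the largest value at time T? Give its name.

t=0.000: M=5 Y=4 A=2 D=7 P=6
Draw 1: a1=5.508, a2=2.548, a3=0.520, a4=1.728, a5=7.480, a0=17.784; τ=−ln(0.8828)/17.784=0.007 → t=0.007; u2·a0=0.5561·17.784=9.890; a1+…+a3=8.576 < 9.890 ≤ a1+…+a4=10.304 → R4 fires; M=5 Y=3 A=2 D=8 P=8
Draw 2: a1=7.344, a2=2.912, a3=0.390, a4=1.296, a5=5.610, a0=17.552; τ=−ln(0.2222)/17.552=0.086 → t=0.093; u2·a0=0.5391·17.552=9.462; a1=7.344 < 9.462 ≤ a1+a2=10.256 → R2 fires; M=5 Y=5 A=1 D=8 P=8
Draw 3: a1=3.672, a2=1.456, a3=0.325, a4=2.160, a5=9.350, a0=16.963; τ=−ln(0.1340)/16.963=0.118 → t=0.211; u2·a0=0.5736·16.963=9.730; a1+…+a4=7.613 < 9.730 ≤ a1+…+a5=16.963 → R5 fires; M=4 Y=4 A=1 D=10 P=10
Draw 4: a1=4.590, a2=1.820, a3=0.260, a4=1.728, a5=5.984, a0=14.382; τ=−ln(0.8091)/14.382=0.015 → t=0.226; u2·a0=0.1468·14.382=2.111 ≤ a1=4.590 → R1 fires; M=4 Y=4 A=0 D=10 P=10
Draw 5: a1=0.000, a2=0.000, a3=0.000, a4=1.728, a5=5.984, a0=7.712; τ=−ln(0.2010)/7.712=0.208 → t=0.434; u2·a0=0.0456·7.712=0.352; a1+…+a3=0.000 < 0.352 ≤ a1+…+a4=1.728 → R4 fires; M=4 Y=3 A=0 D=11 P=12
Draw 6: a1=0.000, a2=0.000, a3=0.000, a4=1.296, a5=4.488, a0=5.784; τ=−ln(0.6172)/5.784=0.083 → t=0.517; u2·a0=0.2601·5.784=1.504; a1+…+a4=1.296 < 1.504 ≤ a1+…+a5=5.784 → R5 fires; M=3 Y=2 A=0 D=13 P=14
Draw 7: a1=0.000, a2=0.000, a3=0.000, a4=0.864, a5=2.244, a0=3.108; τ=−ln(0.7744)/3.108=0.082 → t=0.600 > T=0.59: stop.
At T=0.59: M=3 Y=2 A=0 D=13 P=14; the largest is P.

Dominant species at T: P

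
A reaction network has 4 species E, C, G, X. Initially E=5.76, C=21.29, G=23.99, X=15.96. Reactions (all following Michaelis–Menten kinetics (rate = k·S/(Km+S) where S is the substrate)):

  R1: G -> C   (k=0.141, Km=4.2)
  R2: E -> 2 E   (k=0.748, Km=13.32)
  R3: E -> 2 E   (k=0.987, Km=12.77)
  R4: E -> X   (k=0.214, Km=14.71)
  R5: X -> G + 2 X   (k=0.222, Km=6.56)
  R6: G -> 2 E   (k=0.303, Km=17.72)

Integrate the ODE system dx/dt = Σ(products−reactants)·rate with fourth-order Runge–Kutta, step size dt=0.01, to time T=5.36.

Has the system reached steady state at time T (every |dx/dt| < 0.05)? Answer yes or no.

RK4 with dt=0.01: 536 steps to T=5.36. Trajectory (selected grid times):
t=0.00: E=5.76 C=21.29 G=23.99 X=15.96
t=0.60: E=6.26 C=21.36 G=23.91 X=16.09
t=1.19: E=6.77 C=21.43 G=23.83 X=16.22
t=1.79: E=7.30 C=21.50 G=23.75 X=16.36
t=2.38: E=7.84 C=21.58 G=23.67 X=16.50
t=2.98: E=8.40 C=21.65 G=23.59 X=16.64
t=3.57: E=8.97 C=21.72 G=23.51 X=16.78
t=4.17: E=9.56 C=21.79 G=23.43 X=16.92
t=4.76: E=10.15 C=21.86 G=23.35 X=17.07
t=5.36: E=10.77 C=21.93 G=23.27 X=17.22
Rates at T: R1=0.1194, R2=0.3344, R3=0.4516, R4=0.0905, R5=0.1608, R6=0.1720
dx/dt at T (Σ net stoichiometry × rate): E=+1.0396, C=+0.1194, G=-0.1307, X=+0.2512
Largest |dx/dt| is |+1.0396| (E) ≥ 0.05 → not steady.

Steady state at T: no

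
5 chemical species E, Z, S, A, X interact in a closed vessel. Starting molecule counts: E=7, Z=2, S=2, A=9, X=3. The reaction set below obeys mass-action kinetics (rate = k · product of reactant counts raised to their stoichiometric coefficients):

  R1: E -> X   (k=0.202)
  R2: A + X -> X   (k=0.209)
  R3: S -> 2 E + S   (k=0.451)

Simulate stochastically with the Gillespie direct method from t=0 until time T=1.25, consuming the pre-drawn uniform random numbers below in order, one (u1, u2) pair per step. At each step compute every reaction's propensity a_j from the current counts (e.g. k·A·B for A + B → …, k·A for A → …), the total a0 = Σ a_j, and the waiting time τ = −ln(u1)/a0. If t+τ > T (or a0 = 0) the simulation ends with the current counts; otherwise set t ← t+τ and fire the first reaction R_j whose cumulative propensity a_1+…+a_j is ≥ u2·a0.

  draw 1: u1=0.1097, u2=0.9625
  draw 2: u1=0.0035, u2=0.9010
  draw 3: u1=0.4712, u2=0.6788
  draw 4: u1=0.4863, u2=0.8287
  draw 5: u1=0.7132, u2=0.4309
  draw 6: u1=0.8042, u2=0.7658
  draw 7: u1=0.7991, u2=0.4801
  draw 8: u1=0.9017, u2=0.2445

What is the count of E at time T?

E at T = 11

t=0.000: E=7 Z=2 S=2 A=9 X=3
Draw 1: a1=1.414, a2=5.643, a3=0.902, a0=7.959; τ=−ln(0.1097)/7.959=0.278 → t=0.278; u2·a0=0.9625·7.959=7.661; a1+a2=7.057 < 7.661 ≤ a1+…+a3=7.959 → R3 fires; E=9 Z=2 S=2 A=9 X=3
Draw 2: a1=1.818, a2=5.643, a3=0.902, a0=8.363; τ=−ln(0.0035)/8.363=0.676 → t=0.954; u2·a0=0.9010·8.363=7.535; a1+a2=7.461 < 7.535 ≤ a1+…+a3=8.363 → R3 fires; E=11 Z=2 S=2 A=9 X=3
Draw 3: a1=2.222, a2=5.643, a3=0.902, a0=8.767; τ=−ln(0.4712)/8.767=0.086 → t=1.040; u2·a0=0.6788·8.767=5.951; a1=2.222 < 5.951 ≤ a1+a2=7.865 → R2 fires; E=11 Z=2 S=2 A=8 X=3
Draw 4: a1=2.222, a2=5.016, a3=0.902, a0=8.140; τ=−ln(0.4863)/8.140=0.089 → t=1.128; u2·a0=0.8287·8.140=6.746; a1=2.222 < 6.746 ≤ a1+a2=7.238 → R2 fires; E=11 Z=2 S=2 A=7 X=3
Draw 5: a1=2.222, a2=4.389, a3=0.902, a0=7.513; τ=−ln(0.7132)/7.513=0.045 → t=1.173; u2·a0=0.4309·7.513=3.237; a1=2.222 < 3.237 ≤ a1+a2=6.611 → R2 fires; E=11 Z=2 S=2 A=6 X=3
Draw 6: a1=2.222, a2=3.762, a3=0.902, a0=6.886; τ=−ln(0.8042)/6.886=0.032 → t=1.205; u2·a0=0.7658·6.886=5.273; a1=2.222 < 5.273 ≤ a1+a2=5.984 → R2 fires; E=11 Z=2 S=2 A=5 X=3
Draw 7: a1=2.222, a2=3.135, a3=0.902, a0=6.259; τ=−ln(0.7991)/6.259=0.036 → t=1.241; u2·a0=0.4801·6.259=3.005; a1=2.222 < 3.005 ≤ a1+a2=5.357 → R2 fires; E=11 Z=2 S=2 A=4 X=3
Draw 8: a1=2.222, a2=2.508, a3=0.902, a0=5.632; τ=−ln(0.9017)/5.632=0.018 → t=1.259 > T=1.25: stop.
Read off E at T=1.25: 11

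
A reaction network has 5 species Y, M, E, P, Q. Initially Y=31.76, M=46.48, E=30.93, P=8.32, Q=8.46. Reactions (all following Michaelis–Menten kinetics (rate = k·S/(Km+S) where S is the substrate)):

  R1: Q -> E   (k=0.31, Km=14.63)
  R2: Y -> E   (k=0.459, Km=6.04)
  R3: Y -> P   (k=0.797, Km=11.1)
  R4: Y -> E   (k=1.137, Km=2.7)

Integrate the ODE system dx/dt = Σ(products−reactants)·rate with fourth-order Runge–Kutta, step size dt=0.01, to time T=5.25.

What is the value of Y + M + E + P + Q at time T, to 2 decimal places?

Check how each reaction changes W = Y + M + E + P + Q (weight of products minus weight of reactants):
R1: Q -> E: (1·1) − (1·1) = 1 − 1 = 0
R2: Y -> E: (1·1) − (1·1) = 1 − 1 = 0
R3: Y -> P: (1·1) − (1·1) = 1 − 1 = 0
R4: Y -> E: (1·1) − (1·1) = 1 − 1 = 0
Every reaction leaves W unchanged, so W is conserved and no simulation is needed: W(T) = W(0) = 31.76 + 46.48 + 30.93 + 8.32 + 8.46 = 125.95

Value at T = 125.95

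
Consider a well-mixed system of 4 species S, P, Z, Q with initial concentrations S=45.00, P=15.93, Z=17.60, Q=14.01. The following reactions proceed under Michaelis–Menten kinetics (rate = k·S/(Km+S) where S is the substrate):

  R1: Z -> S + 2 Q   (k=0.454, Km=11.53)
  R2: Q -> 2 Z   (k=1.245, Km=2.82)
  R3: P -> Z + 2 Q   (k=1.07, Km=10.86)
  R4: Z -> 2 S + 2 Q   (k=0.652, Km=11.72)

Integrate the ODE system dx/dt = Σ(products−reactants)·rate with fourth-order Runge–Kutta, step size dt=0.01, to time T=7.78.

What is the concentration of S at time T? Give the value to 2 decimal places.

S at T = 54.32

RK4 with dt=0.01: 778 steps to T=7.78. Trajectory (selected grid times):
t=0.00: S=45.00 P=15.93 Z=17.60 Q=14.01
t=0.86: S=45.93 P=15.39 Z=19.36 Q=15.37
t=1.73: S=46.90 P=14.84 Z=21.13 Q=16.75
t=2.59: S=47.88 P=14.32 Z=22.88 Q=18.13
t=3.46: S=48.91 P=13.79 Z=24.64 Q=19.53
t=4.32: S=49.95 P=13.28 Z=26.38 Q=20.91
t=5.19: S=51.02 P=12.77 Z=28.13 Q=22.32
t=6.05: S=52.10 P=12.28 Z=29.85 Q=23.71
t=6.92: S=53.20 P=11.79 Z=31.58 Q=25.11
t=7.78: S=54.32 P=11.32 Z=33.29 Q=26.49
Read off S at T=7.78: 54.32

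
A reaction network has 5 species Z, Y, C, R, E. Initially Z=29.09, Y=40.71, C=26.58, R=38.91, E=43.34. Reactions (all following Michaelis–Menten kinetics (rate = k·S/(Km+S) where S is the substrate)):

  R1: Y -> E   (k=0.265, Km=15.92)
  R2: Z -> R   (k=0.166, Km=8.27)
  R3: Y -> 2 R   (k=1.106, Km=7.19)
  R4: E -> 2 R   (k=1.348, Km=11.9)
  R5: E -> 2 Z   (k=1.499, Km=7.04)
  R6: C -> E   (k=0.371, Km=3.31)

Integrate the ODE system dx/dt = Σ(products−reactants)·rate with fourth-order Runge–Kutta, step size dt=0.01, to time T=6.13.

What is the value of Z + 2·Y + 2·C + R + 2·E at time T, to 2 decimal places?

Value at T = 289.26

Check how each reaction changes W = Z + 2·Y + 2·C + R + 2·E (weight of products minus weight of reactants):
R1: Y -> E: (2·1) − (2·1) = 2 − 2 = 0
R2: Z -> R: (1·1) − (1·1) = 1 − 1 = 0
R3: Y -> 2 R: (1·2) − (2·1) = 2 − 2 = 0
R4: E -> 2 R: (1·2) − (2·1) = 2 − 2 = 0
R5: E -> 2 Z: (1·2) − (2·1) = 2 − 2 = 0
R6: C -> E: (2·1) − (2·1) = 2 − 2 = 0
Every reaction leaves W unchanged, so W is conserved and no simulation is needed: W(T) = W(0) = 29.09 + 2·40.71 + 2·26.58 + 38.91 + 2·43.34 = 289.26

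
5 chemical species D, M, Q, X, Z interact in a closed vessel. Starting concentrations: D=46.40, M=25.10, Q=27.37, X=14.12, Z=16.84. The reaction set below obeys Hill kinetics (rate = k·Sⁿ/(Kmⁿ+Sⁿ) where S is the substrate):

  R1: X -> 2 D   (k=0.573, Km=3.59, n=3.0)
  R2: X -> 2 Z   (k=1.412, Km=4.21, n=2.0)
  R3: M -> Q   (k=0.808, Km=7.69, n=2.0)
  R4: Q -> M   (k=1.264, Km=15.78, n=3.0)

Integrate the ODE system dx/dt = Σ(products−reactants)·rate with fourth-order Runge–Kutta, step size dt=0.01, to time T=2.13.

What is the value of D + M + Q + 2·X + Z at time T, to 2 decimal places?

Check how each reaction changes W = D + M + Q + 2·X + Z (weight of products minus weight of reactants):
R1: X -> 2 D: (1·2) − (2·1) = 2 − 2 = 0
R2: X -> 2 Z: (1·2) − (2·1) = 2 − 2 = 0
R3: M -> Q: (1·1) − (1·1) = 1 − 1 = 0
R4: Q -> M: (1·1) − (1·1) = 1 − 1 = 0
Every reaction leaves W unchanged, so W is conserved and no simulation is needed: W(T) = W(0) = 46.40 + 25.10 + 27.37 + 2·14.12 + 16.84 = 143.95

Value at T = 143.95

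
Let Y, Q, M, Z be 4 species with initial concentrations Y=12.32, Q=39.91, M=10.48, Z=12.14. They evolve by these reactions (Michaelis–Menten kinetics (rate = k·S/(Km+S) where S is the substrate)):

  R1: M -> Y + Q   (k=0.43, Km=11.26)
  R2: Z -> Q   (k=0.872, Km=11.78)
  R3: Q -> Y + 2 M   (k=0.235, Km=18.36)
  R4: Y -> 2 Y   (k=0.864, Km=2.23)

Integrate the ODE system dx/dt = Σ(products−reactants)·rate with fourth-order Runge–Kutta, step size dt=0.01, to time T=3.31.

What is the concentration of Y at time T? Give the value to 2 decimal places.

Y at T = 16.02

RK4 with dt=0.01: 331 steps to T=3.31. Trajectory (selected grid times):
t=0.00: Y=12.32 Q=39.91 M=10.48 Z=12.14
t=0.37: Y=12.73 Q=40.09 M=10.52 Z=11.98
t=0.74: Y=13.14 Q=40.27 M=10.56 Z=11.81
t=1.10: Y=13.54 Q=40.44 M=10.61 Z=11.66
t=1.47: Y=13.95 Q=40.62 M=10.65 Z=11.50
t=1.84: Y=14.36 Q=40.80 M=10.69 Z=11.34
t=2.21: Y=14.78 Q=40.97 M=10.73 Z=11.18
t=2.57: Y=15.18 Q=41.14 M=10.77 Z=11.03
t=2.94: Y=15.60 Q=41.31 M=10.82 Z=10.87
t=3.31: Y=16.02 Q=41.49 M=10.86 Z=10.72
Read off Y at T=3.31: 16.02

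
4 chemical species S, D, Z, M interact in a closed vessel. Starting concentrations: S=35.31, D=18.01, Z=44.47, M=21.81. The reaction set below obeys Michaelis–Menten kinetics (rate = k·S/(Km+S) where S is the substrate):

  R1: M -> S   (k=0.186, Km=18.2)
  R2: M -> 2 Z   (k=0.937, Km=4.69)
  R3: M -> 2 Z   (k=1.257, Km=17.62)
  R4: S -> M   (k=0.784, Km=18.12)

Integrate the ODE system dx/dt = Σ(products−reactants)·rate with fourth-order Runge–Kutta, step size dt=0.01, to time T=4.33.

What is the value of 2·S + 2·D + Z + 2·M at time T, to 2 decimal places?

Value at T = 194.73

Check how each reaction changes W = 2·S + 2·D + Z + 2·M (weight of products minus weight of reactants):
R1: M -> S: (2·1) − (2·1) = 2 − 2 = 0
R2: M -> 2 Z: (1·2) − (2·1) = 2 − 2 = 0
R3: M -> 2 Z: (1·2) − (2·1) = 2 − 2 = 0
R4: S -> M: (2·1) − (2·1) = 2 − 2 = 0
Every reaction leaves W unchanged, so W is conserved and no simulation is needed: W(T) = W(0) = 2·35.31 + 2·18.01 + 44.47 + 2·21.81 = 194.73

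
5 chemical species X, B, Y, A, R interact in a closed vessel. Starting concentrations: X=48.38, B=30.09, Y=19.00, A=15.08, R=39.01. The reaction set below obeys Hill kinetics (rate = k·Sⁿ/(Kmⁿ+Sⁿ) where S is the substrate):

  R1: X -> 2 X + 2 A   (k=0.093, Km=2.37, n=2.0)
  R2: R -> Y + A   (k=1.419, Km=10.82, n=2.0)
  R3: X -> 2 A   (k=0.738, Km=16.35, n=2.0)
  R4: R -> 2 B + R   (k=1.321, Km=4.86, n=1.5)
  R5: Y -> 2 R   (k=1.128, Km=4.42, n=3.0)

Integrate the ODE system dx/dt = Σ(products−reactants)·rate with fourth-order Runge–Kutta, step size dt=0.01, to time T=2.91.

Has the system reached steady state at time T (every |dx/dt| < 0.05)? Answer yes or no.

Steady state at T: no

RK4 with dt=0.01: 291 steps to T=2.91. Trajectory (selected grid times):
t=0.00: X=48.38 B=30.09 Y=19.00 A=15.08 R=39.01
t=0.32: X=48.20 B=30.90 Y=19.07 A=15.98 R=39.30
t=0.65: X=48.01 B=31.74 Y=19.13 A=16.92 R=39.60
t=0.97: X=47.83 B=32.55 Y=19.20 A=17.82 R=39.89
t=1.29: X=47.65 B=33.36 Y=19.27 A=18.73 R=40.18
t=1.62: X=47.46 B=34.19 Y=19.33 A=19.66 R=40.48
t=1.94: X=47.28 B=35.01 Y=19.40 A=20.57 R=40.77
t=2.26: X=47.10 B=35.82 Y=19.47 A=21.47 R=41.06
t=2.59: X=46.91 B=36.66 Y=19.54 A=22.41 R=41.36
t=2.91: X=46.73 B=37.47 Y=19.61 A=23.31 R=41.65
Rates at T: R1=0.0928, R2=1.3293, R3=0.6575, R4=1.2704, R5=1.1152
dx/dt at T (Σ net stoichiometry × rate): X=-0.5647, B=+2.5407, Y=+0.2140, A=+2.8298, R=+0.9012
Largest |dx/dt| is |+2.8298| (A) ≥ 0.05 → not steady.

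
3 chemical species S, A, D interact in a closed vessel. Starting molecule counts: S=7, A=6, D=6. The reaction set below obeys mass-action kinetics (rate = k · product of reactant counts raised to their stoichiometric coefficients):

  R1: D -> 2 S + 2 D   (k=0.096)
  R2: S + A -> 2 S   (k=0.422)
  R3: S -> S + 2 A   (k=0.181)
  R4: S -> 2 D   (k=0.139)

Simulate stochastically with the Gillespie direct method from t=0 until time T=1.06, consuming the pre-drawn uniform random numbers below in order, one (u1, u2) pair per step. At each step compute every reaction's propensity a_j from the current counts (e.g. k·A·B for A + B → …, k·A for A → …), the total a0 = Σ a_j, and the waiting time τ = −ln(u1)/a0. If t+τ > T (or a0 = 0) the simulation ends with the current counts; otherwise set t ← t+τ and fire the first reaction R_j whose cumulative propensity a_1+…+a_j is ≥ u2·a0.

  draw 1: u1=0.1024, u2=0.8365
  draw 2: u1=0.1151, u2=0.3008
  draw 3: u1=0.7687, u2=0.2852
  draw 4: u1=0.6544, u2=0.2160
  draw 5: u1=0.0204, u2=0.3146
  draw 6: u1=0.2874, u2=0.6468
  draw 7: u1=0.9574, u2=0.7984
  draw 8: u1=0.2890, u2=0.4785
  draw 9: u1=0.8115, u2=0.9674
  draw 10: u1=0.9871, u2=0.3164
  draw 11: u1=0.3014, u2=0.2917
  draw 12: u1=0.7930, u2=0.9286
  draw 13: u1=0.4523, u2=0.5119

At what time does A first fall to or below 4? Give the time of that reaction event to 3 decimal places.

Threshold first reached at t = 0.219

t=0.000: S=7 A=6 D=6
Draw 1: a1=0.576, a2=17.724, a3=1.267, a4=0.973, a0=20.540; τ=−ln(0.1024)/20.540=0.111 → t=0.111; u2·a0=0.8365·20.540=17.182; a1=0.576 < 17.182 ≤ a1+a2=18.300 → R2 fires; S=8 A=5 D=6
Draw 2: a1=0.576, a2=16.880, a3=1.448, a4=1.112, a0=20.016; τ=−ln(0.1151)/20.016=0.108 → t=0.219; u2·a0=0.3008·20.016=6.021; a1=0.576 < 6.021 ≤ a1+a2=17.456 → R2 fires; S=9 A=4 D=6
Draw 3: a1=0.576, a2=15.192, a3=1.629, a4=1.251, a0=18.648; τ=−ln(0.7687)/18.648=0.014 → t=0.233; u2·a0=0.2852·18.648=5.318; a1=0.576 < 5.318 ≤ a1+a2=15.768 → R2 fires; S=10 A=3 D=6
Draw 4: a1=0.576, a2=12.660, a3=1.810, a4=1.390, a0=16.436; τ=−ln(0.6544)/16.436=0.026 → t=0.259; u2·a0=0.2160·16.436=3.550; a1=0.576 < 3.550 ≤ a1+a2=13.236 → R2 fires; S=11 A=2 D=6
Draw 5: a1=0.576, a2=9.284, a3=1.991, a4=1.529, a0=13.380; τ=−ln(0.0204)/13.380=0.291 → t=0.550; u2·a0=0.3146·13.380=4.209; a1=0.576 < 4.209 ≤ a1+a2=9.860 → R2 fires; S=12 A=1 D=6
Draw 6: a1=0.576, a2=5.064, a3=2.172, a4=1.668, a0=9.480; τ=−ln(0.2874)/9.480=0.132 → t=0.681; u2·a0=0.6468·9.480=6.132; a1+a2=5.640 < 6.132 ≤ a1+…+a3=7.812 → R3 fires; S=12 A=3 D=6
Draw 7: a1=0.576, a2=15.192, a3=2.172, a4=1.668, a0=19.608; τ=−ln(0.9574)/19.608=0.002 → t=0.684; u2·a0=0.7984·19.608=15.655; a1=0.576 < 15.655 ≤ a1+a2=15.768 → R2 fires; S=13 A=2 D=6
Draw 8: a1=0.576, a2=10.972, a3=2.353, a4=1.807, a0=15.708; τ=−ln(0.2890)/15.708=0.079 → t=0.763; u2·a0=0.4785·15.708=7.516; a1=0.576 < 7.516 ≤ a1+a2=11.548 → R2 fires; S=14 A=1 D=6
Draw 9: a1=0.576, a2=5.908, a3=2.534, a4=1.946, a0=10.964; τ=−ln(0.8115)/10.964=0.019 → t=0.782; u2·a0=0.9674·10.964=10.607; a1+…+a3=9.018 < 10.607 ≤ a1+…+a4=10.964 → R4 fires; S=13 A=1 D=8
Draw 10: a1=0.768, a2=5.486, a3=2.353, a4=1.807, a0=10.414; τ=−ln(0.9871)/10.414=0.001 → t=0.783; u2·a0=0.3164·10.414=3.295; a1=0.768 < 3.295 ≤ a1+a2=6.254 → R2 fires; S=14 A=0 D=8
Draw 11: a1=0.768, a2=0.000, a3=2.534, a4=1.946, a0=5.248; τ=−ln(0.3014)/5.248=0.229 → t=1.011; u2·a0=0.2917·5.248=1.531; a1+a2=0.768 < 1.531 ≤ a1+…+a3=3.302 → R3 fires; S=14 A=2 D=8
Draw 12: a1=0.768, a2=11.816, a3=2.534, a4=1.946, a0=17.064; τ=−ln(0.7930)/17.064=0.014 → t=1.025; u2·a0=0.9286·17.064=15.846; a1+…+a3=15.118 < 15.846 ≤ a1+…+a4=17.064 → R4 fires; S=13 A=2 D=10
Draw 13: a1=0.960, a2=10.972, a3=2.353, a4=1.807, a0=16.092; τ=−ln(0.4523)/16.092=0.049 → t=1.074 > T=1.06: stop.
A first becomes ≤ 4 when it reaches 4 at the event at t=0.219.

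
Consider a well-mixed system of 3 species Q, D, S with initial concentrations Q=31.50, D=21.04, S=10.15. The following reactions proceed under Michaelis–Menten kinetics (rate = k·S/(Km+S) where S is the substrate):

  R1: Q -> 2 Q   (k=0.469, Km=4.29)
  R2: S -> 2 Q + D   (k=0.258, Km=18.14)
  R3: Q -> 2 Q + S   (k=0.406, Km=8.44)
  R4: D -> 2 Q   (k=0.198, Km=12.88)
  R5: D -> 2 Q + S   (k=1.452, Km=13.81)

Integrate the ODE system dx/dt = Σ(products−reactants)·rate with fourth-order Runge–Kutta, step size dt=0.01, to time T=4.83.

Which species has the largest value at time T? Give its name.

Dominant species at T: Q

RK4 with dt=0.01: 483 steps to T=4.83. Trajectory (selected grid times):
t=0.00: Q=31.50 D=21.04 S=10.15
t=0.54: Q=33.07 D=20.55 S=10.74
t=1.07: Q=34.61 D=20.08 S=11.32
t=1.61: Q=36.18 D=19.61 S=11.91
t=2.15: Q=37.74 D=19.14 S=12.49
t=2.68: Q=39.27 D=18.69 S=13.05
t=3.22: Q=40.82 D=18.24 S=13.62
t=3.76: Q=42.37 D=17.80 S=14.19
t=4.29: Q=43.88 D=17.36 S=14.74
t=4.83: Q=45.41 D=16.93 S=15.29
At T=4.83: Q=45.41 D=16.93 S=15.29; the largest is Q.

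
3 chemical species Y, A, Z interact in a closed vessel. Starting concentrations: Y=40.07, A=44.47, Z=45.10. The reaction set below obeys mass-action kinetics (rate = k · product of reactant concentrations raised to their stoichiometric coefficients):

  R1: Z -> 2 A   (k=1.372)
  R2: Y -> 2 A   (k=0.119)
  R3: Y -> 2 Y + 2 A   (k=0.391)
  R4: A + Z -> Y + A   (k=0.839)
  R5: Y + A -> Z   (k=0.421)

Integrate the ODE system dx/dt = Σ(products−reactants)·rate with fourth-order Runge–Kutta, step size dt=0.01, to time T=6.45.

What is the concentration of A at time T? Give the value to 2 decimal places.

RK4 with dt=0.01: 645 steps to T=6.45. Trajectory (selected grid times):
t=0.00: Y=40.07 A=44.47 Z=45.10
t=0.72: Y=51.84 A=4.99 Z=20.39
t=1.43: Y=45.35 A=4.97 Z=17.73
t=2.15: Y=39.55 A=4.97 Z=15.46
t=2.87: Y=34.49 A=4.97 Z=13.49
t=3.58: Y=30.14 A=4.97 Z=11.78
t=4.30: Y=26.28 A=4.97 Z=10.28
t=5.02: Y=22.92 A=4.97 Z=8.96
t=5.73: Y=20.03 A=4.97 Z=7.83
t=6.45: Y=17.46 A=4.97 Z=6.83
Read off A at T=6.45: 4.97

A at T = 4.97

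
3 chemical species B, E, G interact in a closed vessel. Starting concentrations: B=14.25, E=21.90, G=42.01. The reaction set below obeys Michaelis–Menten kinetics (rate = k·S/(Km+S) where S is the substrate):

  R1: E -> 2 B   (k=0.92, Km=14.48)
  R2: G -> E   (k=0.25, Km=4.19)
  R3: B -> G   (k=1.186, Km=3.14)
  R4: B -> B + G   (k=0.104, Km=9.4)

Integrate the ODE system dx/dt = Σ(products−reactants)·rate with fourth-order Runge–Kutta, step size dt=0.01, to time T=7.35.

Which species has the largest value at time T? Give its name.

Dominant species at T: G

RK4 with dt=0.01: 735 steps to T=7.35. Trajectory (selected grid times):
t=0.00: B=14.25 E=21.90 G=42.01
t=0.82: B=14.36 E=21.63 G=42.67
t=1.63: B=14.46 E=21.37 G=43.33
t=2.45: B=14.56 E=21.11 G=43.99
t=3.27: B=14.65 E=20.85 G=44.66
t=4.08: B=14.74 E=20.60 G=45.31
t=4.90: B=14.82 E=20.34 G=45.98
t=5.72: B=14.89 E=20.09 G=46.65
t=6.53: B=14.96 E=19.85 G=47.31
t=7.35: B=15.03 E=19.60 G=47.98
At T=7.35: B=15.03 E=19.60 G=47.98; the largest is G.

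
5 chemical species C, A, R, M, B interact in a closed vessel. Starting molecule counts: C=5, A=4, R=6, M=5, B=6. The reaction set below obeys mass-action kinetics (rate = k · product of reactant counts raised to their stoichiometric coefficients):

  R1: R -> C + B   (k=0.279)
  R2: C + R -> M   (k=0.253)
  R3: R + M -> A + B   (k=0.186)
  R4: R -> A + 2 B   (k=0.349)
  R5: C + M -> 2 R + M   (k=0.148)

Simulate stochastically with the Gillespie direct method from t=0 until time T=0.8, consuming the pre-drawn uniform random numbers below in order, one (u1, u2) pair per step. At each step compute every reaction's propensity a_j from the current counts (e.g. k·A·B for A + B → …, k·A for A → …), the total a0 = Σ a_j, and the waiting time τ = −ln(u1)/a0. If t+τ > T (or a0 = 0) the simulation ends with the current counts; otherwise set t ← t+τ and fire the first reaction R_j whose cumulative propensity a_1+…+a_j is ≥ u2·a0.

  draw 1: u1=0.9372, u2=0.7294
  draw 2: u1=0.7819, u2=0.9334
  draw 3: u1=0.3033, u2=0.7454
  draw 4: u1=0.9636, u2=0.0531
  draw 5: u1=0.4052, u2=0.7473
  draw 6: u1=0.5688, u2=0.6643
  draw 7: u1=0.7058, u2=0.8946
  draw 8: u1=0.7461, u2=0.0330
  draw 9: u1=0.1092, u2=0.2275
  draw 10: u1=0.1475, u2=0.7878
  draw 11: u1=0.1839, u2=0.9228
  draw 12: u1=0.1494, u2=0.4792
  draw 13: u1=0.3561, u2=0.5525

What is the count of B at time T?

B at T = 17

t=0.000: C=5 A=4 R=6 M=5 B=6
Draw 1: a1=1.674, a2=7.590, a3=5.580, a4=2.094, a5=3.700, a0=20.638; τ=−ln(0.9372)/20.638=0.003 → t=0.003; u2·a0=0.7294·20.638=15.053; a1+…+a3=14.844 < 15.053 ≤ a1+…+a4=16.938 → R4 fires; C=5 A=5 R=5 M=5 B=8
Draw 2: a1=1.395, a2=6.325, a3=4.650, a4=1.745, a5=3.700, a0=17.815; τ=−ln(0.7819)/17.815=0.014 → t=0.017; u2·a0=0.9334·17.815=16.629; a1+…+a4=14.115 < 16.629 ≤ a1+…+a5=17.815 → R5 fires; C=4 A=5 R=7 M=5 B=8
Draw 3: a1=1.953, a2=7.084, a3=6.510, a4=2.443, a5=2.960, a0=20.950; τ=−ln(0.3033)/20.950=0.057 → t=0.074; u2·a0=0.7454·20.950=15.616; a1+…+a3=15.547 < 15.616 ≤ a1+…+a4=17.990 → R4 fires; C=4 A=6 R=6 M=5 B=10
Draw 4: a1=1.674, a2=6.072, a3=5.580, a4=2.094, a5=2.960, a0=18.380; τ=−ln(0.9636)/18.380=0.002 → t=0.076; u2·a0=0.0531·18.380=0.976 ≤ a1=1.674 → R1 fires; C=5 A=6 R=5 M=5 B=11
Draw 5: a1=1.395, a2=6.325, a3=4.650, a4=1.745, a5=3.700, a0=17.815; τ=−ln(0.4052)/17.815=0.051 → t=0.127; u2·a0=0.7473·17.815=13.313; a1+…+a3=12.370 < 13.313 ≤ a1+…+a4=14.115 → R4 fires; C=5 A=7 R=4 M=5 B=13
Draw 6: a1=1.116, a2=5.060, a3=3.720, a4=1.396, a5=3.700, a0=14.992; τ=−ln(0.5688)/14.992=0.038 → t=0.164; u2·a0=0.6643·14.992=9.959; a1+…+a3=9.896 < 9.959 ≤ a1+…+a4=11.292 → R4 fires; C=5 A=8 R=3 M=5 B=15
Draw 7: a1=0.837, a2=3.795, a3=2.790, a4=1.047, a5=3.700, a0=12.169; τ=−ln(0.7058)/12.169=0.029 → t=0.193; u2·a0=0.8946·12.169=10.886; a1+…+a4=8.469 < 10.886 ≤ a1+…+a5=12.169 → R5 fires; C=4 A=8 R=5 M=5 B=15
Draw 8: a1=1.395, a2=5.060, a3=4.650, a4=1.745, a5=2.960, a0=15.810; τ=−ln(0.7461)/15.810=0.019 → t=0.211; u2·a0=0.0330·15.810=0.522 ≤ a1=1.395 → R1 fires; C=5 A=8 R=4 M=5 B=16
Draw 9: a1=1.116, a2=5.060, a3=3.720, a4=1.396, a5=3.700, a0=14.992; τ=−ln(0.1092)/14.992=0.148 → t=0.359; u2·a0=0.2275·14.992=3.411; a1=1.116 < 3.411 ≤ a1+a2=6.176 → R2 fires; C=4 A=8 R=3 M=6 B=16
Draw 10: a1=0.837, a2=3.036, a3=3.348, a4=1.047, a5=3.552, a0=11.820; τ=−ln(0.1475)/11.820=0.162 → t=0.521; u2·a0=0.7878·11.820=9.312; a1+…+a4=8.268 < 9.312 ≤ a1+…+a5=11.820 → R5 fires; C=3 A=8 R=5 M=6 B=16
Draw 11: a1=1.395, a2=3.795, a3=5.580, a4=1.745, a5=2.664, a0=15.179; τ=−ln(0.1839)/15.179=0.112 → t=0.633; u2·a0=0.9228·15.179=14.007; a1+…+a4=12.515 < 14.007 ≤ a1+…+a5=15.179 → R5 fires; C=2 A=8 R=7 M=6 B=16
Draw 12: a1=1.953, a2=3.542, a3=7.812, a4=2.443, a5=1.776, a0=17.526; τ=−ln(0.1494)/17.526=0.108 → t=0.741; u2·a0=0.4792·17.526=8.398; a1+a2=5.495 < 8.398 ≤ a1+…+a3=13.307 → R3 fires; C=2 A=9 R=6 M=5 B=17
Draw 13: a1=1.674, a2=3.036, a3=5.580, a4=2.094, a5=1.480, a0=13.864; τ=−ln(0.3561)/13.864=0.074 → t=0.816 > T=0.8: stop.
Read off B at T=0.8: 17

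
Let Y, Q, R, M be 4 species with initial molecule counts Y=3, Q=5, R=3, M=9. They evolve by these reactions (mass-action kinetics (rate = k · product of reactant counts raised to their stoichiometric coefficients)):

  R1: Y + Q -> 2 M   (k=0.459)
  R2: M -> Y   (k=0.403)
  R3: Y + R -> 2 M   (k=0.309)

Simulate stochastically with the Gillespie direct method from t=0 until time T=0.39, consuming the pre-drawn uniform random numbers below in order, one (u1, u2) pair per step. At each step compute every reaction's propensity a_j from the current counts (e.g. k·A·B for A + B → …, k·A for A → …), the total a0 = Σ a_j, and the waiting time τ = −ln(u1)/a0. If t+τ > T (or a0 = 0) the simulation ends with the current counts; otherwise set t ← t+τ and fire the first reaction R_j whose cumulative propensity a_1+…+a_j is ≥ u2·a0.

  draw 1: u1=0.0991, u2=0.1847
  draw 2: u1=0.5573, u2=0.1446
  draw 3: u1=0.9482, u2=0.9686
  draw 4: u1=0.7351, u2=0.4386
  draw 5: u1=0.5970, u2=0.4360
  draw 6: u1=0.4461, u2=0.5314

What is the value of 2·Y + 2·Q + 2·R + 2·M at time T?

Check how each reaction changes W = 2·Y + 2·Q + 2·R + 2·M (weight of products minus weight of reactants):
R1: Y + Q -> 2 M: (2·2) − (2·1 + 2·1) = 4 − 4 = 0
R2: M -> Y: (2·1) − (2·1) = 2 − 2 = 0
R3: Y + R -> 2 M: (2·2) − (2·1 + 2·1) = 4 − 4 = 0
Every reaction leaves W unchanged, so W is conserved and no simulation is needed: W(T) = W(0) = 2·3 + 2·5 + 2·3 + 2·9 = 40

Value at T = 40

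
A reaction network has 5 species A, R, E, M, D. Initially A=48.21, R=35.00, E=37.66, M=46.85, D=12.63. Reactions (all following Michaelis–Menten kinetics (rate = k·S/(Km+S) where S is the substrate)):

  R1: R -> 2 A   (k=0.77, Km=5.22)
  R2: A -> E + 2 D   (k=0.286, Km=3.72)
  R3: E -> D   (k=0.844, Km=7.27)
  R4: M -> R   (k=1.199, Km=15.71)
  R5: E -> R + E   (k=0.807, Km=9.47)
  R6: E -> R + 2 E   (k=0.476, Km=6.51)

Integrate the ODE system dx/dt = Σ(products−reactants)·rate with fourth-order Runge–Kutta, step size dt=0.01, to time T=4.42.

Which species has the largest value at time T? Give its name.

RK4 with dt=0.01: 442 steps to T=4.42. Trajectory (selected grid times):
t=0.00: A=48.21 R=35.00 E=37.66 M=46.85 D=12.63
t=0.49: A=48.74 R=35.63 E=37.64 M=46.41 D=13.24
t=0.98: A=49.27 R=36.25 E=37.62 M=45.97 D=13.84
t=1.47: A=49.80 R=36.87 E=37.61 M=45.53 D=14.45
t=1.96: A=50.33 R=37.49 E=37.59 M=45.10 D=15.06
t=2.46: A=50.87 R=38.12 E=37.57 M=44.65 D=15.68
t=2.95: A=51.40 R=38.74 E=37.56 M=44.22 D=16.29
t=3.44: A=51.94 R=39.35 E=37.54 M=43.79 D=16.89
t=3.93: A=52.48 R=39.97 E=37.52 M=43.36 D=17.50
t=4.42: A=53.01 R=40.58 E=37.50 M=42.92 D=18.11
At T=4.42: A=53.01 R=40.58 E=37.50 M=42.92 D=18.11; the largest is A.

Dominant species at T: A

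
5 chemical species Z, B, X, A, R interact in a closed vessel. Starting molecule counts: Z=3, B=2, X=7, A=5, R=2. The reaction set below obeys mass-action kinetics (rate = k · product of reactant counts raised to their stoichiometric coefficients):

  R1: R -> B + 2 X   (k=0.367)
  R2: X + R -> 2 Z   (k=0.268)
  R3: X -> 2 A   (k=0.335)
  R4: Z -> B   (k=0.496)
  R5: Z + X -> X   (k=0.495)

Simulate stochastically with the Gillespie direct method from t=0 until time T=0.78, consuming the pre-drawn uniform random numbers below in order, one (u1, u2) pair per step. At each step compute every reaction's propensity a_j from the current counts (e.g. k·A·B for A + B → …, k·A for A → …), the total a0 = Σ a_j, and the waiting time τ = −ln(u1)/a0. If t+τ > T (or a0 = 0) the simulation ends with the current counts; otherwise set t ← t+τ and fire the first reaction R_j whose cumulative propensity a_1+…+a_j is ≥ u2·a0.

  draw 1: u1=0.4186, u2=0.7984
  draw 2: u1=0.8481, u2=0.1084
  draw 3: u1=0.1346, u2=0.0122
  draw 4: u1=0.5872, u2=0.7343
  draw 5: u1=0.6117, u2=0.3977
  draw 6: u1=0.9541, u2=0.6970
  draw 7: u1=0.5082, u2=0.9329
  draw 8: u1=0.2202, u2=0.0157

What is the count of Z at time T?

t=0.000: Z=3 B=2 X=7 A=5 R=2
Draw 1: a1=0.734, a2=3.752, a3=2.345, a4=1.488, a5=10.395, a0=18.714; τ=−ln(0.4186)/18.714=0.047 → t=0.047; u2·a0=0.7984·18.714=14.941; a1+…+a4=8.319 < 14.941 ≤ a1+…+a5=18.714 → R5 fires; Z=2 B=2 X=7 A=5 R=2
Draw 2: a1=0.734, a2=3.752, a3=2.345, a4=0.992, a5=6.930, a0=14.753; τ=−ln(0.8481)/14.753=0.011 → t=0.058; u2·a0=0.1084·14.753=1.599; a1=0.734 < 1.599 ≤ a1+a2=4.486 → R2 fires; Z=4 B=2 X=6 A=5 R=1
Draw 3: a1=0.367, a2=1.608, a3=2.010, a4=1.984, a5=11.880, a0=17.849; τ=−ln(0.1346)/17.849=0.112 → t=0.170; u2·a0=0.0122·17.849=0.218 ≤ a1=0.367 → R1 fires; Z=4 B=3 X=8 A=5 R=0
Draw 4: a1=0.000, a2=0.000, a3=2.680, a4=1.984, a5=15.840, a0=20.504; τ=−ln(0.5872)/20.504=0.026 → t=0.196; u2·a0=0.7343·20.504=15.056; a1+…+a4=4.664 < 15.056 ≤ a1+…+a5=20.504 → R5 fires; Z=3 B=3 X=8 A=5 R=0
Draw 5: a1=0.000, a2=0.000, a3=2.680, a4=1.488, a5=11.880, a0=16.048; τ=−ln(0.6117)/16.048=0.031 → t=0.227; u2·a0=0.3977·16.048=6.382; a1+…+a4=4.168 < 6.382 ≤ a1+…+a5=16.048 → R5 fires; Z=2 B=3 X=8 A=5 R=0
Draw 6: a1=0.000, a2=0.000, a3=2.680, a4=0.992, a5=7.920, a0=11.592; τ=−ln(0.9541)/11.592=0.004 → t=0.231; u2·a0=0.6970·11.592=8.080; a1+…+a4=3.672 < 8.080 ≤ a1+…+a5=11.592 → R5 fires; Z=1 B=3 X=8 A=5 R=0
Draw 7: a1=0.000, a2=0.000, a3=2.680, a4=0.496, a5=3.960, a0=7.136; τ=−ln(0.5082)/7.136=0.095 → t=0.326; u2·a0=0.9329·7.136=6.657; a1+…+a4=3.176 < 6.657 ≤ a1+…+a5=7.136 → R5 fires; Z=0 B=3 X=8 A=5 R=0
Draw 8: a1=0.000, a2=0.000, a3=2.680, a4=0.000, a5=0.000, a0=2.680; τ=−ln(0.2202)/2.680=0.565 → t=0.890 > T=0.78: stop.
Read off Z at T=0.78: 0

Z at T = 0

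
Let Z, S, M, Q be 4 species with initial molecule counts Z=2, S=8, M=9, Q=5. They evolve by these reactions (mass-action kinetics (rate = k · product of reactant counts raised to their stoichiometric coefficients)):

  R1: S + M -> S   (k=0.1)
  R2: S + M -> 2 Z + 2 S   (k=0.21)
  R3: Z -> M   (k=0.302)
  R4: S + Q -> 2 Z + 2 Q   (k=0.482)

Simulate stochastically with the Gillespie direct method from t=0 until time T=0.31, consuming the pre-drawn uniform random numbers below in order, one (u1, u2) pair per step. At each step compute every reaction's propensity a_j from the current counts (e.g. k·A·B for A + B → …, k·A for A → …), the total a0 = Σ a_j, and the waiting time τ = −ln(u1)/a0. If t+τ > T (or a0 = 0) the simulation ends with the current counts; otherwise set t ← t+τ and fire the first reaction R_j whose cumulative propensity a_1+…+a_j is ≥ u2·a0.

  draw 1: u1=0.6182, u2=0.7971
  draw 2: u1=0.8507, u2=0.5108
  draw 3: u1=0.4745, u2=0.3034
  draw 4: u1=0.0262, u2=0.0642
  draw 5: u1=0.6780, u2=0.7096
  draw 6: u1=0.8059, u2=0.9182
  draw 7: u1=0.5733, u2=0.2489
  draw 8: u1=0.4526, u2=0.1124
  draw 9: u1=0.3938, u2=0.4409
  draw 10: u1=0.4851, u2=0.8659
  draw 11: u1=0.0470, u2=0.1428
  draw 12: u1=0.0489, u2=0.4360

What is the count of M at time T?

t=0.000: Z=2 S=8 M=9 Q=5
Draw 1: a1=7.200, a2=15.120, a3=0.604, a4=19.280, a0=42.204; τ=−ln(0.6182)/42.204=0.011 → t=0.011; u2·a0=0.7971·42.204=33.641; a1+…+a3=22.924 < 33.641 ≤ a1+…+a4=42.204 → R4 fires; Z=4 S=7 M=9 Q=6
Draw 2: a1=6.300, a2=13.230, a3=1.208, a4=20.244, a0=40.982; τ=−ln(0.8507)/40.982=0.004 → t=0.015; u2·a0=0.5108·40.982=20.934; a1+…+a3=20.738 < 20.934 ≤ a1+…+a4=40.982 → R4 fires; Z=6 S=6 M=9 Q=7
Draw 3: a1=5.400, a2=11.340, a3=1.812, a4=20.244, a0=38.796; τ=−ln(0.4745)/38.796=0.019 → t=0.035; u2·a0=0.3034·38.796=11.771; a1=5.400 < 11.771 ≤ a1+a2=16.740 → R2 fires; Z=8 S=7 M=8 Q=7
Draw 4: a1=5.600, a2=11.760, a3=2.416, a4=23.618, a0=43.394; τ=−ln(0.0262)/43.394=0.084 → t=0.118; u2·a0=0.0642·43.394=2.786 ≤ a1=5.600 → R1 fires; Z=8 S=7 M=7 Q=7
Draw 5: a1=4.900, a2=10.290, a3=2.416, a4=23.618, a0=41.224; τ=−ln(0.6780)/41.224=0.009 → t=0.128; u2·a0=0.7096·41.224=29.253; a1+…+a3=17.606 < 29.253 ≤ a1+…+a4=41.224 → R4 fires; Z=10 S=6 M=7 Q=8
Draw 6: a1=4.200, a2=8.820, a3=3.020, a4=23.136, a0=39.176; τ=−ln(0.8059)/39.176=0.006 → t=0.133; u2·a0=0.9182·39.176=35.971; a1+…+a3=16.040 < 35.971 ≤ a1+…+a4=39.176 → R4 fires; Z=12 S=5 M=7 Q=9
Draw 7: a1=3.500, a2=7.350, a3=3.624, a4=21.690, a0=36.164; τ=−ln(0.5733)/36.164=0.015 → t=0.149; u2·a0=0.2489·36.164=9.001; a1=3.500 < 9.001 ≤ a1+a2=10.850 → R2 fires; Z=14 S=6 M=6 Q=9
Draw 8: a1=3.600, a2=7.560, a3=4.228, a4=26.028, a0=41.416; τ=−ln(0.4526)/41.416=0.019 → t=0.168; u2·a0=0.1124·41.416=4.655; a1=3.600 < 4.655 ≤ a1+a2=11.160 → R2 fires; Z=16 S=7 M=5 Q=9
Draw 9: a1=3.500, a2=7.350, a3=4.832, a4=30.366, a0=46.048; τ=−ln(0.3938)/46.048=0.020 → t=0.188; u2·a0=0.4409·46.048=20.303; a1+…+a3=15.682 < 20.303 ≤ a1+…+a4=46.048 → R4 fires; Z=18 S=6 M=5 Q=10
Draw 10: a1=3.000, a2=6.300, a3=5.436, a4=28.920, a0=43.656; τ=−ln(0.4851)/43.656=0.017 → t=0.205; u2·a0=0.8659·43.656=37.802; a1+…+a3=14.736 < 37.802 ≤ a1+…+a4=43.656 → R4 fires; Z=20 S=5 M=5 Q=11
Draw 11: a1=2.500, a2=5.250, a3=6.040, a4=26.510, a0=40.300; τ=−ln(0.0470)/40.300=0.076 → t=0.281; u2·a0=0.1428·40.300=5.755; a1=2.500 < 5.755 ≤ a1+a2=7.750 → R2 fires; Z=22 S=6 M=4 Q=11
Draw 12: a1=2.400, a2=5.040, a3=6.644, a4=31.812, a0=45.896; τ=−ln(0.0489)/45.896=0.066 → t=0.346 > T=0.31: stop.
Read off M at T=0.31: 4

M at T = 4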